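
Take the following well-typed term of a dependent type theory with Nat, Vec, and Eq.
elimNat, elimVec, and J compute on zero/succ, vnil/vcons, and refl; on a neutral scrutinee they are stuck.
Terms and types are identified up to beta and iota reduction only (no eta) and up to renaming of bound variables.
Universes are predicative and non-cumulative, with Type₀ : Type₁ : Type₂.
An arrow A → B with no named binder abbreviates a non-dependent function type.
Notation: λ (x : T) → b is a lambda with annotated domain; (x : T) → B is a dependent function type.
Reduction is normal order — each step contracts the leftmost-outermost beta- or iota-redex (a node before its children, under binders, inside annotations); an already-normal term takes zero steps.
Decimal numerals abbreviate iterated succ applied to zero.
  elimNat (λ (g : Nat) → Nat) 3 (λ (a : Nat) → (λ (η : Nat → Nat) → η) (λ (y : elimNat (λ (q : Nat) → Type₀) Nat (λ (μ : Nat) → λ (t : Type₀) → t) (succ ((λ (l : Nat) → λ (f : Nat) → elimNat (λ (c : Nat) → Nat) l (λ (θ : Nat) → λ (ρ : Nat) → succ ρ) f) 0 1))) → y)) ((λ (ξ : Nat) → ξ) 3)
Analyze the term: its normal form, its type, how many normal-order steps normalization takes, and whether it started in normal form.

resulting normal form:
  3
inferred type:
  Nat
normal-order step count: 25
started in normal form: no
first redex: a beta-redex


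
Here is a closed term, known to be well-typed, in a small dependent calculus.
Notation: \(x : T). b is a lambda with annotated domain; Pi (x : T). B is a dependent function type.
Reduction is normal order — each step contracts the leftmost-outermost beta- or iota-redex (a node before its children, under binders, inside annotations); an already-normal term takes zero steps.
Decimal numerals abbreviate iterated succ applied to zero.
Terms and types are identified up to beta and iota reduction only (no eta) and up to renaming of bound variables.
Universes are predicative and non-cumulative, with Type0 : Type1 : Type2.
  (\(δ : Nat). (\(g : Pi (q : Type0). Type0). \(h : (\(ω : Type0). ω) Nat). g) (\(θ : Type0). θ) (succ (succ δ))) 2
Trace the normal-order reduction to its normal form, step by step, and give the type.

reduction (normal order):
  (\(δ : Nat). (\(g : Pi (q : Type0). Type0). \(h : (\(ω : Type0). ω) Nat). g) (\(θ : Type0). θ) (succ (succ δ))) 2
  ~> (\(δ : Pi (g : Type0). Type0). \(q : (\(h : Type0). h) Nat). δ) (\(ω : Type0). ω) 4
  ~> (\(δ : (\(g : Type0). g) Nat). \(q : Type0). q) 4
  ~> \(δ : Type0). δ
the term's type:
  Pi (δ : Type0). Type0


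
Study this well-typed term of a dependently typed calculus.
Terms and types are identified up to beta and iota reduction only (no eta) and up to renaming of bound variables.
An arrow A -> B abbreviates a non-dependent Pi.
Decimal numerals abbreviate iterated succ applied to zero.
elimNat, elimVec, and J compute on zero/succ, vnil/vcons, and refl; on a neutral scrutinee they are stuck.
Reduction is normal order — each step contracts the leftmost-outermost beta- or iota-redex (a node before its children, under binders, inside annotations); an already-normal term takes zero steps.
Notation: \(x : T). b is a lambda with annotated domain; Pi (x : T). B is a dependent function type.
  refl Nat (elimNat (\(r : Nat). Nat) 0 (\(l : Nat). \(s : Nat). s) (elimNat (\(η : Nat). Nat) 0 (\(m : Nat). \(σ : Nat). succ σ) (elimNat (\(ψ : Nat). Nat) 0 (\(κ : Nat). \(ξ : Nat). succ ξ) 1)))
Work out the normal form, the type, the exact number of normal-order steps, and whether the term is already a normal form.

reduced normal form:
  refl Nat 0
the term's type:
  Eq Nat 0 0
normal-order step count: 12
started in normal form: no
first contracted redex: an elimNat iota-redex


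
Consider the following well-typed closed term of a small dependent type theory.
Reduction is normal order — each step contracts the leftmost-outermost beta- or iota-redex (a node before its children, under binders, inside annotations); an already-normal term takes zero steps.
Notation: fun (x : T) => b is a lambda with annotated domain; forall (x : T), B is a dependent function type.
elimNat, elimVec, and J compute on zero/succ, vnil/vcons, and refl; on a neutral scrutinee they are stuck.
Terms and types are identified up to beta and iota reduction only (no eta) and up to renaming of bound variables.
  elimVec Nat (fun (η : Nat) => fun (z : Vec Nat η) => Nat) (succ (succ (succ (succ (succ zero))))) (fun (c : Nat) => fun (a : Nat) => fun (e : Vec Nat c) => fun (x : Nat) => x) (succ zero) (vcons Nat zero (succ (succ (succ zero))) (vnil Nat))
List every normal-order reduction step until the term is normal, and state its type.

normal-order reduction sequence:
  elimVec Nat (fun (η : Nat) => fun (z : Vec Nat η) => Nat) (succ (succ (succ (succ (succ zero))))) (fun (c : Nat) => fun (a : Nat) => fun (e : Vec Nat c) => fun (x : Nat) => x) (succ zero) (vcons Nat zero (succ (succ (succ zero))) (vnil Nat))
  ~> (fun (η : Nat) => fun (z : Nat) => fun (c : Vec Nat η) => fun (a : Nat) => a) zero (succ (succ (succ zero))) (vnil Nat) (elimVec Nat (fun (e : Nat) => fun (x : Vec Nat e) => Nat) (succ (succ (succ (succ (succ zero))))) (fun (t : Nat) => fun (m : Nat) => fun (γ : Vec Nat t) => fun (k : Nat) => k) zero (vnil Nat))
  ~> (fun (η : Nat) => fun (z : Vec Nat zero) => fun (c : Nat) => c) (succ (succ (succ zero))) (vnil Nat) (elimVec Nat (fun (a : Nat) => fun (e : Vec Nat a) => Nat) (succ (succ (succ (succ (succ zero))))) (fun (x : Nat) => fun (t : Nat) => fun (m : Vec Nat x) => fun (γ : Nat) => γ) zero (vnil Nat))
  ~> (fun (η : Vec Nat zero) => fun (z : Nat) => z) (vnil Nat) (elimVec Nat (fun (c : Nat) => fun (a : Vec Nat c) => Nat) (succ (succ (succ (succ (succ zero))))) (fun (e : Nat) => fun (x : Nat) => fun (t : Vec Nat e) => fun (m : Nat) => m) zero (vnil Nat))
  ~> (fun (η : Nat) => η) (elimVec Nat (fun (z : Nat) => fun (c : Vec Nat z) => Nat) (succ (succ (succ (succ (succ zero))))) (fun (a : Nat) => fun (e : Nat) => fun (x : Vec Nat a) => fun (t : Nat) => t) zero (vnil Nat))
  ~> elimVec Nat (fun (η : Nat) => fun (z : Vec Nat η) => Nat) (succ (succ (succ (succ (succ zero))))) (fun (c : Nat) => fun (a : Nat) => fun (e : Vec Nat c) => fun (x : Nat) => x) zero (vnil Nat)
  ~> succ (succ (succ (succ (succ zero))))
the term's type:
  Nat


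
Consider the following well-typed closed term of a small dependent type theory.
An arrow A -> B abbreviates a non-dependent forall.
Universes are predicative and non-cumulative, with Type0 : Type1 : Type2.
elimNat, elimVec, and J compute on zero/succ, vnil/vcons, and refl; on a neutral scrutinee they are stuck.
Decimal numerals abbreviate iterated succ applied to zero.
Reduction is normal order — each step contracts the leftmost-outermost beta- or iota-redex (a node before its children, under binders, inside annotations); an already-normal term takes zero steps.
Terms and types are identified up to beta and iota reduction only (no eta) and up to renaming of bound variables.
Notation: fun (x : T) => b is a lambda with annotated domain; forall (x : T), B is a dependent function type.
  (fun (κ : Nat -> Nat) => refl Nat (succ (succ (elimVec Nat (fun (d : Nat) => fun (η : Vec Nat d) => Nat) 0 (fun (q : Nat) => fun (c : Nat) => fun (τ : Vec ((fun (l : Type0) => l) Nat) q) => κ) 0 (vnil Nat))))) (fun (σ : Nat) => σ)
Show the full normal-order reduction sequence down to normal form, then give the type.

reduction (normal order):
  (fun (κ : Nat -> Nat) => refl Nat (succ (succ (elimVec Nat (fun (d : Nat) => fun (η : Vec Nat d) => Nat) 0 (fun (q : Nat) => fun (c : Nat) => fun (τ : Vec ((fun (l : Type0) => l) Nat) q) => κ) 0 (vnil Nat))))) (fun (σ : Nat) => σ)
  ~> refl Nat (succ (succ (elimVec Nat (fun (κ : Nat) => fun (d : Vec Nat κ) => Nat) 0 (fun (η : Nat) => fun (q : Nat) => fun (c : Vec ((fun (τ : Type0) => τ) Nat) η) => fun (l : Nat) => l) 0 (vnil Nat))))
  ~> refl Nat 2
type:
  Eq Nat 2 2


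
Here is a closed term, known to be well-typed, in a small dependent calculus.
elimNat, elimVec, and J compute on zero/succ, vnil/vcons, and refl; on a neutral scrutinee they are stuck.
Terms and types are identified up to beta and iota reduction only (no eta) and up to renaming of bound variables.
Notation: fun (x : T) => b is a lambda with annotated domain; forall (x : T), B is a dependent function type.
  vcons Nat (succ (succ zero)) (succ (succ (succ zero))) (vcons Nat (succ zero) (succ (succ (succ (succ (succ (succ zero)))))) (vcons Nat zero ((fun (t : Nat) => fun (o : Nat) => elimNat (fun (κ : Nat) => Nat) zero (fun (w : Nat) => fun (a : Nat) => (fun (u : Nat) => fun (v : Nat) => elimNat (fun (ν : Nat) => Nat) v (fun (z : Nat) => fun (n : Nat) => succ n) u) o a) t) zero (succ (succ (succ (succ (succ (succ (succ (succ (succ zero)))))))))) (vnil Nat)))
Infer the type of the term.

type:
  Vec Nat (succ (succ (succ zero)))


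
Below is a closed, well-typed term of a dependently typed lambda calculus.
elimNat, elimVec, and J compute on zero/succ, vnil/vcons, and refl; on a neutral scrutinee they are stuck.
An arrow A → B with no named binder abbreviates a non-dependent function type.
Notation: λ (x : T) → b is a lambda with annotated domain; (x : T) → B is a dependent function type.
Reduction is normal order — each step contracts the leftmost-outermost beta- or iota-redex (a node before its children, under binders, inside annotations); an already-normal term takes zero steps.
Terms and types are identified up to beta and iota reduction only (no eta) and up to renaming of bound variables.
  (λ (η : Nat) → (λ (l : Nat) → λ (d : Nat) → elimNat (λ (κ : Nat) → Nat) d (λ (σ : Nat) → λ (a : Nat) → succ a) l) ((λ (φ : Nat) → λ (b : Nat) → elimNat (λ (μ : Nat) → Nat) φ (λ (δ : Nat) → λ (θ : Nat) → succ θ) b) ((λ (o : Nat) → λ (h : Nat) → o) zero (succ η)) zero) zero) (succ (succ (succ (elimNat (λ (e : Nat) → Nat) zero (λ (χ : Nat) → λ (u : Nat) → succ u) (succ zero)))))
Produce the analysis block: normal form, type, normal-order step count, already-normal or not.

resulting normal form:
  zero
the term's type:
  Nat
steps to reach normal form (normal order): 9
term was already normal: no
first redex: a beta-redex


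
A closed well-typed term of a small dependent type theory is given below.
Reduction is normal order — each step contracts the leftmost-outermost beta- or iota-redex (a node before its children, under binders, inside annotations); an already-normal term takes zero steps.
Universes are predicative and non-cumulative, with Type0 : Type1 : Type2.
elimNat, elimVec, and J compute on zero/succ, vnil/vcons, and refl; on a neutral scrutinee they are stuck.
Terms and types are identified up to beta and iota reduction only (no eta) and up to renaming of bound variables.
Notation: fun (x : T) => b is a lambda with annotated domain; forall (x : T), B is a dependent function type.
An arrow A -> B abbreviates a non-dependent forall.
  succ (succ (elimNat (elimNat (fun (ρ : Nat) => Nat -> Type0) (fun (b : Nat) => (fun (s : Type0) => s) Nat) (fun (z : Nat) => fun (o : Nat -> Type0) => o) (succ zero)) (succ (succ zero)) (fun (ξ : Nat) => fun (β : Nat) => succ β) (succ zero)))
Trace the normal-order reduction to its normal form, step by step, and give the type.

reduction (normal order):
  succ (succ (elimNat (elimNat (fun (ρ : Nat) => Nat -> Type0) (fun (b : Nat) => (fun (s : Type0) => s) Nat) (fun (z : Nat) => fun (o : Nat -> Type0) => o) (succ zero)) (succ (succ zero)) (fun (ξ : Nat) => fun (β : Nat) => succ β) (succ zero)))
  ~> succ (succ ((fun (ρ : Nat) => fun (b : Nat) => succ b) zero (elimNat (elimNat (fun (s : Nat) => Nat -> Type0) (fun (z : Nat) => (fun (o : Type0) => o) Nat) (fun (ξ : Nat) => fun (β : Nat -> Type0) => β) (succ zero)) (succ (succ zero)) (fun (g : Nat) => fun (ψ : Nat) => succ ψ) zero)))
  ~> succ (succ ((fun (ρ : Nat) => succ ρ) (elimNat (elimNat (fun (b : Nat) => Nat -> Type0) (fun (s : Nat) => (fun (z : Type0) => z) Nat) (fun (o : Nat) => fun (ξ : Nat -> Type0) => ξ) (succ zero)) (succ (succ zero)) (fun (β : Nat) => fun (g : Nat) => succ g) zero)))
  ~> succ (succ (succ (elimNat (elimNat (fun (ρ : Nat) => Nat -> Type0) (fun (b : Nat) => (fun (s : Type0) => s) Nat) (fun (z : Nat) => fun (o : Nat -> Type0) => o) (succ zero)) (succ (succ zero)) (fun (ξ : Nat) => fun (β : Nat) => succ β) zero)))
  ~> succ (succ (succ (succ (succ zero))))
type:
  Nat


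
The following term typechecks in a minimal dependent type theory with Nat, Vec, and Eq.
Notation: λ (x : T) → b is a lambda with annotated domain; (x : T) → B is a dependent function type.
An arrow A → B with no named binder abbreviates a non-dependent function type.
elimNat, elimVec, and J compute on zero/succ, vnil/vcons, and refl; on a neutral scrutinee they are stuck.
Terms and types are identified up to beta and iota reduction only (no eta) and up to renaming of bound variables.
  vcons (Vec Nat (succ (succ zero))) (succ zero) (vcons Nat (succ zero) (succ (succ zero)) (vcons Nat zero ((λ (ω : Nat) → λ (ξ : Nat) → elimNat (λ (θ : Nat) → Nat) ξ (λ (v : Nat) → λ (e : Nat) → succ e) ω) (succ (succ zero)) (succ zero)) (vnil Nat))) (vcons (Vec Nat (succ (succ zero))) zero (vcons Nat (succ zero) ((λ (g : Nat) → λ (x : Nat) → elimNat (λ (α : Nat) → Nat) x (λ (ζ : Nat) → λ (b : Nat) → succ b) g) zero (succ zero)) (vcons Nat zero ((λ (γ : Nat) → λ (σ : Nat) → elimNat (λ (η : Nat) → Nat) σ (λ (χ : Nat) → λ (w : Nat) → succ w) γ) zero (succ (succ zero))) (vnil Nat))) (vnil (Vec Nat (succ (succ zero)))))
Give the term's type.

inferred type:
  Vec (Vec Nat (succ (succ zero))) (succ (succ zero))


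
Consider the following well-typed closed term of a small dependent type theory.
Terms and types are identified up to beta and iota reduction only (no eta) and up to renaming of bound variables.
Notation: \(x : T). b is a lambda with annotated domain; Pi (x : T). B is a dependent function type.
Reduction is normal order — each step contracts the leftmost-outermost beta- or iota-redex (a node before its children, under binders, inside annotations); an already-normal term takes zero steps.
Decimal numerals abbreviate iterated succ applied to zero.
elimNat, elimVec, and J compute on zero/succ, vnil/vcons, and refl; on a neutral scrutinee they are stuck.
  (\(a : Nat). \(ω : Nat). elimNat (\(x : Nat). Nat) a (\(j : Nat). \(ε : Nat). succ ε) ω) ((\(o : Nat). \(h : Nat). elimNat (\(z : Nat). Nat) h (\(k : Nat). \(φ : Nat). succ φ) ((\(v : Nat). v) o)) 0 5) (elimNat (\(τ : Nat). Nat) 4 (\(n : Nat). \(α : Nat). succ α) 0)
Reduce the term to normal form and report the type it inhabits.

reduced normal form:
  9
type:
  Nat
observation: 20 normal-order steps separate the term from its normal form.


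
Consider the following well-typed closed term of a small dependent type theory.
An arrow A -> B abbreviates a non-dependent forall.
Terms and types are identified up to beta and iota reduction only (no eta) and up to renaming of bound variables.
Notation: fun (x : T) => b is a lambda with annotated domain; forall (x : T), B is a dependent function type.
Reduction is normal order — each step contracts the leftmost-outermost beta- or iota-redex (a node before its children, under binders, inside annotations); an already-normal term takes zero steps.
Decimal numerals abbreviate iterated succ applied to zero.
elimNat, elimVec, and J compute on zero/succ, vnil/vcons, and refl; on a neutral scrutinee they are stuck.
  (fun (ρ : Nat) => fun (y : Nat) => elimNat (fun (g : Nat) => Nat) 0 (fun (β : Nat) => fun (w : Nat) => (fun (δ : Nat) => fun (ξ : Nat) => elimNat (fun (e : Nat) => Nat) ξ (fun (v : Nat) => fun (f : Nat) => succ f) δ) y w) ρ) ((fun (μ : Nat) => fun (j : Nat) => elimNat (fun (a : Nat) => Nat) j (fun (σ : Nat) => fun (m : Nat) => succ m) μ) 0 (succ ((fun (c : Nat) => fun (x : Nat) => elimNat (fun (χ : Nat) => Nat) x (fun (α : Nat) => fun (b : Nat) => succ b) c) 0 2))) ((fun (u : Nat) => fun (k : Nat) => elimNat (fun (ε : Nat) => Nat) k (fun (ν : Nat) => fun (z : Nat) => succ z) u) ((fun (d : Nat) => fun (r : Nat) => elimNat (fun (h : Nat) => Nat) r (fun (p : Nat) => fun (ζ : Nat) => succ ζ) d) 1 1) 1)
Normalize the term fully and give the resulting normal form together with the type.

reduced normal form:
  9
type:
  Nat
observation: 45 normal-order steps normalize the term, beginning with a beta-redex.


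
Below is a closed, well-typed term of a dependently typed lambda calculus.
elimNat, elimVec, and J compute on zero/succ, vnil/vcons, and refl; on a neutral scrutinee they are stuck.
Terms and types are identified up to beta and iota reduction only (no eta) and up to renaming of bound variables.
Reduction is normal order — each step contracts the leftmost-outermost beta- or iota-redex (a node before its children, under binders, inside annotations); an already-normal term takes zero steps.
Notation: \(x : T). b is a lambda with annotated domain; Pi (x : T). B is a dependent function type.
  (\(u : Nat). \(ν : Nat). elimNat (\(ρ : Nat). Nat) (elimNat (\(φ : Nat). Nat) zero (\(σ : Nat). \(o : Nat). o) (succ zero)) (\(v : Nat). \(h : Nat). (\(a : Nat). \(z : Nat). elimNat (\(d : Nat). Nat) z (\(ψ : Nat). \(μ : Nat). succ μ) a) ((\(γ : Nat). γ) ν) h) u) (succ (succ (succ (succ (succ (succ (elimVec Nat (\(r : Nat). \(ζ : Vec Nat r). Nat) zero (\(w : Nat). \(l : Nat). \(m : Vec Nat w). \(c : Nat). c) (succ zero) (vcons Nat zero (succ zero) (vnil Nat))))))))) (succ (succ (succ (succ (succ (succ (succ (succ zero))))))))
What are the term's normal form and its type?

normal form:
  succ (succ (succ (succ (succ (succ (succ (succ (succ (succ (succ (succ (succ (succ (succ (succ (succ (succ (succ (succ (succ (succ (succ (succ (succ (succ (succ (succ (succ (succ (succ (succ (succ (succ (succ (succ (succ (succ (succ (succ (succ (succ (succ (succ (succ (succ (succ (succ zero)))))))))))))))))))))))))))))))))))))))))))))))
type:
  Nat
observation: 227 normal-order steps normalize the term, beginning with a beta-redex.


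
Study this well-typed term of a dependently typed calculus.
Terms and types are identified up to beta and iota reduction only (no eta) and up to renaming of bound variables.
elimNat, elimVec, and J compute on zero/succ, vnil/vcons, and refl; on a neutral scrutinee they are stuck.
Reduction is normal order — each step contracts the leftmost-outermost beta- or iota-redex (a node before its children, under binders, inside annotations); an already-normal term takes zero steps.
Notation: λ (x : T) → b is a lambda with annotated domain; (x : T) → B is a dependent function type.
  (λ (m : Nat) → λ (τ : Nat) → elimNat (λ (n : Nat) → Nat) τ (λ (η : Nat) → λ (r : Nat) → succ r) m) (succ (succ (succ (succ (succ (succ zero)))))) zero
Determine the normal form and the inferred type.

reduced normal form:
  succ (succ (succ (succ (succ (succ zero)))))
the term's type:
  Nat


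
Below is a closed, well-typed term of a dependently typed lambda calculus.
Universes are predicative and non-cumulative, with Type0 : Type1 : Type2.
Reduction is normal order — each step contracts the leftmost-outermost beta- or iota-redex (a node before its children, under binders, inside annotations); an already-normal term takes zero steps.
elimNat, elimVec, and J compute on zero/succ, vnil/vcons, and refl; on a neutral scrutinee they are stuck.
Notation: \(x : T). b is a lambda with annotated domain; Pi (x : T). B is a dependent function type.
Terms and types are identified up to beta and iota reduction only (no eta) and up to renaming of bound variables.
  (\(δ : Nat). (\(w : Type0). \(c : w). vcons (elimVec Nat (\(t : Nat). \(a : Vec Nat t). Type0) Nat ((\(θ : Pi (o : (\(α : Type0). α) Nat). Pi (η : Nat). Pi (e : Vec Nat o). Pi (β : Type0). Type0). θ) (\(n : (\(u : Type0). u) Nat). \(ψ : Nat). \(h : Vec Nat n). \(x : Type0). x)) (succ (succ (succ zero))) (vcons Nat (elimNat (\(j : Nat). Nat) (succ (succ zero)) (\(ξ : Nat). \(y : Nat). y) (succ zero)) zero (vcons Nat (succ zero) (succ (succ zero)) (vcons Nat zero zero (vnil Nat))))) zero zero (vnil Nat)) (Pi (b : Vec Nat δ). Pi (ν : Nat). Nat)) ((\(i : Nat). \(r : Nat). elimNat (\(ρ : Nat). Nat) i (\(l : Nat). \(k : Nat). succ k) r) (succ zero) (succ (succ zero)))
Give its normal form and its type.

reduced normal form:
  \(δ : Pi (w : Vec Nat (succ (succ (succ zero)))). Pi (c : Nat). Nat). vcons Nat zero zero (vnil Nat)
the term's type:
  Pi (δ : Pi (w : Vec Nat (succ (succ (succ zero)))). Pi (c : Nat). Nat). Vec Nat (succ zero)
observation: the first redex contracted is a beta-redex; the normal form is reached in 30 normal-order steps.


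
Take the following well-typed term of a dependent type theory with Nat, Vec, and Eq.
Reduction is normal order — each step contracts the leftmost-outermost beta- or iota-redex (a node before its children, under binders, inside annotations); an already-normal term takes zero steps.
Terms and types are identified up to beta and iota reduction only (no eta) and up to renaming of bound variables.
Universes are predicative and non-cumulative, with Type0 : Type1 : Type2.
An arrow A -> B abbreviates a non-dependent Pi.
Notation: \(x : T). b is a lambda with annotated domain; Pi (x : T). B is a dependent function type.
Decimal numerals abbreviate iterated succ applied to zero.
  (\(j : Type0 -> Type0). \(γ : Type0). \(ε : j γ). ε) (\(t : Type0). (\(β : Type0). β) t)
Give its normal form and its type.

reduced normal form:
  \(j : Type0). \(γ : j). γ
inferred type:
  Pi (j : Type0). j -> j


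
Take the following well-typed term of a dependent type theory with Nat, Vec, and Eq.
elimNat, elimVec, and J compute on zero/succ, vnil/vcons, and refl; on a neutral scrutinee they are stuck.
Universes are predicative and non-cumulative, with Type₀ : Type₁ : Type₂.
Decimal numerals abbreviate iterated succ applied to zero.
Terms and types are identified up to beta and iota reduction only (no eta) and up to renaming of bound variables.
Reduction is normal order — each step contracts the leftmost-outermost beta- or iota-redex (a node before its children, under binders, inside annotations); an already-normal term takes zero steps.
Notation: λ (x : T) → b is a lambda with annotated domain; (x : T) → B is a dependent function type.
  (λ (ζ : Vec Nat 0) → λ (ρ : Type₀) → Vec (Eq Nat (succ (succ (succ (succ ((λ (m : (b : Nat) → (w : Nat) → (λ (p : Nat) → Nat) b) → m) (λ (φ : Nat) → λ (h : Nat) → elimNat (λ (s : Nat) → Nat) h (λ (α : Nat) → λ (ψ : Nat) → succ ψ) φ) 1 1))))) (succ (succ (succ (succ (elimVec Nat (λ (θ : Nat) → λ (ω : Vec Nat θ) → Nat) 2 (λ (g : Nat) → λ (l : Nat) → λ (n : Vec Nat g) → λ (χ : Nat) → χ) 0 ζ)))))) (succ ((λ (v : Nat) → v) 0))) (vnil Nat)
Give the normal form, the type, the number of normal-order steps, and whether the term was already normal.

normal form:
  λ (ζ : Type₀) → Vec (Eq Nat 6 6) 1
the term's type:
  (ζ : Type₀) → Type₀
normal-order step count: 10
already normal: no
first contracted redex: a beta-redex


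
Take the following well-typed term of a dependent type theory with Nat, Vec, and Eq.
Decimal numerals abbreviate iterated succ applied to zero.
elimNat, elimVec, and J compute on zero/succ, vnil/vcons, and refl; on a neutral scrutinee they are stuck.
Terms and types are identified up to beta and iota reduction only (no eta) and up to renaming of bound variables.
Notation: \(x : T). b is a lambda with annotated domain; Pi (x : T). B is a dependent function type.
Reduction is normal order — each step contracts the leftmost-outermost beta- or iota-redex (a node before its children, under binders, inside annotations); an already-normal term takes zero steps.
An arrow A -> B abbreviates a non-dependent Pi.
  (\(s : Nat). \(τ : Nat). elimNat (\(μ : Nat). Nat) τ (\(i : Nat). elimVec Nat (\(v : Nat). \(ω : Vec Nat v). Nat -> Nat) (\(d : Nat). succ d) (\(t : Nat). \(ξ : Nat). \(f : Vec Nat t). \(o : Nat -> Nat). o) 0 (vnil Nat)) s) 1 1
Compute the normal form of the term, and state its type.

reduced normal form:
  2
inferred type:
  Nat
observation: reduction starts at a beta-redex, and 7 normal-order steps reach the normal form.


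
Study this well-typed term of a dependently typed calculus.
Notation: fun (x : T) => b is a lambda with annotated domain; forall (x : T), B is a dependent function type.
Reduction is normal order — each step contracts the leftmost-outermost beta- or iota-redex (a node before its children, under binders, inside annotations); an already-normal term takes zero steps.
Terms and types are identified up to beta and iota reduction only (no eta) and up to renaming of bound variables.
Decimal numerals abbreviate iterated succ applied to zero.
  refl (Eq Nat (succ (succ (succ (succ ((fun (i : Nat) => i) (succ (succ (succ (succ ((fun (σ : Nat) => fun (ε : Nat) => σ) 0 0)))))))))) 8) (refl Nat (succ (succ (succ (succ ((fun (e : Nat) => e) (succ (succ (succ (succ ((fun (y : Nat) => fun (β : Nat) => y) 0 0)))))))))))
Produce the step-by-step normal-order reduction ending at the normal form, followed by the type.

normal-order reduction:
  refl (Eq Nat (succ (succ (succ (succ ((fun (i : Nat) => i) (succ (succ (succ (succ ((fun (σ : Nat) => fun (ε : Nat) => σ) 0 0)))))))))) 8) (refl Nat (succ (succ (succ (succ ((fun (e : Nat) => e) (succ (succ (succ (succ ((fun (y : Nat) => fun (β : Nat) => y) 0 0)))))))))))
  ~> refl (Eq Nat (succ (succ (succ (succ (succ (succ (succ (succ ((fun (i : Nat) => fun (σ : Nat) => i) 0 0))))))))) 8) (refl Nat (succ (succ (succ (succ ((fun (ε : Nat) => ε) (succ (succ (succ (succ ((fun (e : Nat) => fun (y : Nat) => e) 0 0)))))))))))
  ~> refl (Eq Nat (succ (succ (succ (succ (succ (succ (succ (succ ((fun (i : Nat) => 0) 0))))))))) 8) (refl Nat (succ (succ (succ (succ ((fun (σ : Nat) => σ) (succ (succ (succ (succ ((fun (ε : Nat) => fun (e : Nat) => ε) 0 0)))))))))))
  ~> refl (Eq Nat 8 8) (refl Nat (succ (succ (succ (succ ((fun (i : Nat) => i) (succ (succ (succ (succ ((fun (σ : Nat) => fun (ε : Nat) => σ) 0 0)))))))))))
  ~> refl (Eq Nat 8 8) (refl Nat (succ (succ (succ (succ (succ (succ (succ (succ ((fun (i : Nat) => fun (σ : Nat) => i) 0 0))))))))))
  ~> refl (Eq Nat 8 8) (refl Nat (succ (succ (succ (succ (succ (succ (succ (succ ((fun (i : Nat) => 0) 0))))))))))
  ~> refl (Eq Nat 8 8) (refl Nat 8)
type:
  Eq (Eq Nat 8 8) (refl Nat 8) (refl Nat 8)


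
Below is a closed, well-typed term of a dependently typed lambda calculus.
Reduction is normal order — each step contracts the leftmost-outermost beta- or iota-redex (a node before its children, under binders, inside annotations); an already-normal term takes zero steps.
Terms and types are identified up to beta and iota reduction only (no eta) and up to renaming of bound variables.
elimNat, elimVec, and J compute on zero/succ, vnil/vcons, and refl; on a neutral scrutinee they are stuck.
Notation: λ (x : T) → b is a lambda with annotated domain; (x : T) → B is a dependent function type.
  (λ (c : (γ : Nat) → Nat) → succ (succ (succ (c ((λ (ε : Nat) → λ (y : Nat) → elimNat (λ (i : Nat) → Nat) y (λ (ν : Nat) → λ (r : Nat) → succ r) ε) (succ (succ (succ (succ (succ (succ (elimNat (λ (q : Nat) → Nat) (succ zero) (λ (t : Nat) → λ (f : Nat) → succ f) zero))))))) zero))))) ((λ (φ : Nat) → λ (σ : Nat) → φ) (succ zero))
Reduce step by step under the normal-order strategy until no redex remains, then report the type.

normal-order reduction:
  (λ (c : (γ : Nat) → Nat) → succ (succ (succ (c ((λ (ε : Nat) → λ (y : Nat) → elimNat (λ (i : Nat) → Nat) y (λ (ν : Nat) → λ (r : Nat) → succ r) ε) (succ (succ (succ (succ (succ (succ (elimNat (λ (q : Nat) → Nat) (succ zero) (λ (t : Nat) → λ (f : Nat) → succ f) zero))))))) zero))))) ((λ (φ : Nat) → λ (σ : Nat) → φ) (succ zero))
  ~> succ (succ (succ ((λ (c : Nat) → λ (γ : Nat) → c) (succ zero) ((λ (ε : Nat) → λ (y : Nat) → elimNat (λ (i : Nat) → Nat) y (λ (ν : Nat) → λ (r : Nat) → succ r) ε) (succ (succ (succ (succ (succ (succ (elimNat (λ (q : Nat) → Nat) (succ zero) (λ (t : Nat) → λ (f : Nat) → succ f) zero))))))) zero))))
  ~> succ (succ (succ ((λ (c : Nat) → succ zero) ((λ (γ : Nat) → λ (ε : Nat) → elimNat (λ (y : Nat) → Nat) ε (λ (i : Nat) → λ (ν : Nat) → succ ν) γ) (succ (succ (succ (succ (succ (succ (elimNat (λ (r : Nat) → Nat) (succ zero) (λ (q : Nat) → λ (t : Nat) → succ t) zero))))))) zero))))
  ~> succ (succ (succ (succ zero)))
inferred type:
  Nat


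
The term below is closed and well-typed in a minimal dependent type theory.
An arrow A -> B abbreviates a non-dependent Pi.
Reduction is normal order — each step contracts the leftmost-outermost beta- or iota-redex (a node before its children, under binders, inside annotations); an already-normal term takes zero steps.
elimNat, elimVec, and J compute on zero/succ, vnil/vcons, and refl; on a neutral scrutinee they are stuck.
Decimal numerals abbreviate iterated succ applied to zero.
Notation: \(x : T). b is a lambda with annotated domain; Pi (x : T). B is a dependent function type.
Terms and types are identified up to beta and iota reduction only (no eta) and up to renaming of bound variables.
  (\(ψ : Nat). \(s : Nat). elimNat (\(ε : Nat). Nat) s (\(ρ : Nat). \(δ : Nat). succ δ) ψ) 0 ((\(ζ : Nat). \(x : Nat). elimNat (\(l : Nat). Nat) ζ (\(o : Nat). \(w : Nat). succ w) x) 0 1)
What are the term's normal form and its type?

reduced normal form:
  1
inferred type:
  Nat
observation: contracting a beta-redex first, the term normalizes in 9 steps.


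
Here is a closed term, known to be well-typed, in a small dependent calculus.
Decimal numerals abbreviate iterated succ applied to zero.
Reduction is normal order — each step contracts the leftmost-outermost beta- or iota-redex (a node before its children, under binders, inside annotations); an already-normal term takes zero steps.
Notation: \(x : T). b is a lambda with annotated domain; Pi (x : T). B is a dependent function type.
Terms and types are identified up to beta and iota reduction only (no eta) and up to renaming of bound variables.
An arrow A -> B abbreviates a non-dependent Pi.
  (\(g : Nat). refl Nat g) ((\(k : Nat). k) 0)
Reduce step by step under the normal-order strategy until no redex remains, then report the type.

reduction (normal order):
  (\(g : Nat). refl Nat g) ((\(k : Nat). k) 0)
  ~> refl Nat ((\(g : Nat). g) 0)
  ~> refl Nat 0
type:
  Eq Nat 0 0


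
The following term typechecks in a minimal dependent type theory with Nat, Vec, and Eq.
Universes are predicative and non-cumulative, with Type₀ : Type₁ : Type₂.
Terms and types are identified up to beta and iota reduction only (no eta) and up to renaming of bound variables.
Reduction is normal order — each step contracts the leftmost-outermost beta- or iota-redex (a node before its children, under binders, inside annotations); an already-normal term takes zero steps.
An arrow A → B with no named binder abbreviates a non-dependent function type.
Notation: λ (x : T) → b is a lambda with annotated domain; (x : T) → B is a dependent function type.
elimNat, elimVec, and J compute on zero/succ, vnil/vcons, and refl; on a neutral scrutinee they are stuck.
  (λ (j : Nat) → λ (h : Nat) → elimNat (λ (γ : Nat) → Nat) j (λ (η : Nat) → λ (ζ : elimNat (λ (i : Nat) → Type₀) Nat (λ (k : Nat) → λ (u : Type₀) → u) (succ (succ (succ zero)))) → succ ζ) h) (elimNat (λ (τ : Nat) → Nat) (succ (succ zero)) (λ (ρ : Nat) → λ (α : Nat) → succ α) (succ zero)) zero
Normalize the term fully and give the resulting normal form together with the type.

normal form:
  succ (succ (succ zero))
the term's type:
  Nat


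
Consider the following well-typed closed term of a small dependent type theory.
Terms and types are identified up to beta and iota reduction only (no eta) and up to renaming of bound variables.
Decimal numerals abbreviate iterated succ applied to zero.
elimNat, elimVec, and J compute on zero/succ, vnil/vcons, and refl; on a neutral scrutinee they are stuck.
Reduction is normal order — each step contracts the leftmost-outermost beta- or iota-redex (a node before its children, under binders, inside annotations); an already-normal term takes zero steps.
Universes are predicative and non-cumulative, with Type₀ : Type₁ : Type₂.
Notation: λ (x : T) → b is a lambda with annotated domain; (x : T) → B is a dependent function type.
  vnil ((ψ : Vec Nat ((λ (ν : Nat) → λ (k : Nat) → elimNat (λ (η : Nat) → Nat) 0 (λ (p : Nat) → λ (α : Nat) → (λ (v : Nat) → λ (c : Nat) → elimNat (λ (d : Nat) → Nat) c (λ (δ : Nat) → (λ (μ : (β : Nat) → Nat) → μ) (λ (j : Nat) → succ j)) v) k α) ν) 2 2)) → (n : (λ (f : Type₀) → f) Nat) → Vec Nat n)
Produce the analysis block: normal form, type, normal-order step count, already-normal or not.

resulting normal form:
  vnil ((ψ : Vec Nat 4) → (ν : Nat) → Vec Nat ν)
inferred type:
  Vec ((ψ : Vec Nat 4) → (ν : Nat) → Vec Nat ν) 0
reduction steps (normal order): 32
term was already normal: no
first redex: a beta-redex


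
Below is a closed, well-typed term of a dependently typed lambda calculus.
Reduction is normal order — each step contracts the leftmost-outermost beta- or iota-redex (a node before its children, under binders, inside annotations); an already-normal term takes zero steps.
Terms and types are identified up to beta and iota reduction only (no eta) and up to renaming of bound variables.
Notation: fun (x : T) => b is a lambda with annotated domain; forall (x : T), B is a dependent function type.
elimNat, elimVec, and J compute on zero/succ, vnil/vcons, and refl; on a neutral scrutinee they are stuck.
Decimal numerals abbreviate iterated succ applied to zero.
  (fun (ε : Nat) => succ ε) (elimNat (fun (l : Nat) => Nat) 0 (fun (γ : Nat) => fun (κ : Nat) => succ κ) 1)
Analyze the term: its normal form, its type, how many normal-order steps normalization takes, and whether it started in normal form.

normal form:
  2
type:
  Nat
reduction steps (normal order): 5
term was already normal: no
first contracted redex: a beta-redex


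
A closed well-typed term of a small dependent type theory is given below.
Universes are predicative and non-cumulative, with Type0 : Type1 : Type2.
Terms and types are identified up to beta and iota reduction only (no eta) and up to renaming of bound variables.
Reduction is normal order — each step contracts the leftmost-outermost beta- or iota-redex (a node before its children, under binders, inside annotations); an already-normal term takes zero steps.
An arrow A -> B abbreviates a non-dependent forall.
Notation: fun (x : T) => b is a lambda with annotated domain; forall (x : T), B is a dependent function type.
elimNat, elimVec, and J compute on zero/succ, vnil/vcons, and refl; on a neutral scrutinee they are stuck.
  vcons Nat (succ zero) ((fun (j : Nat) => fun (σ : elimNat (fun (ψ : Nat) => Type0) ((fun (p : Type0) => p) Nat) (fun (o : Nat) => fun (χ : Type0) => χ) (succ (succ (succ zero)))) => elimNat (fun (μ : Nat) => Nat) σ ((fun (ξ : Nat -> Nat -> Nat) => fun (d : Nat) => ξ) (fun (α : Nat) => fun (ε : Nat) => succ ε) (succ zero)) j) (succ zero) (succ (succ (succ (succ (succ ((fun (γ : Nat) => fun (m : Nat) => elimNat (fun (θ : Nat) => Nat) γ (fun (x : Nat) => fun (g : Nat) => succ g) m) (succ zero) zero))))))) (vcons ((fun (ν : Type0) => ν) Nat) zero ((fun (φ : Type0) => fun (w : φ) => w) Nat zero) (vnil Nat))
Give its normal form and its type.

reduced normal form:
  vcons Nat (succ zero) (succ (succ (succ (succ (succ (succ (succ zero))))))) (vcons Nat zero zero (vnil Nat))
inferred type:
  Vec Nat (succ (succ zero))


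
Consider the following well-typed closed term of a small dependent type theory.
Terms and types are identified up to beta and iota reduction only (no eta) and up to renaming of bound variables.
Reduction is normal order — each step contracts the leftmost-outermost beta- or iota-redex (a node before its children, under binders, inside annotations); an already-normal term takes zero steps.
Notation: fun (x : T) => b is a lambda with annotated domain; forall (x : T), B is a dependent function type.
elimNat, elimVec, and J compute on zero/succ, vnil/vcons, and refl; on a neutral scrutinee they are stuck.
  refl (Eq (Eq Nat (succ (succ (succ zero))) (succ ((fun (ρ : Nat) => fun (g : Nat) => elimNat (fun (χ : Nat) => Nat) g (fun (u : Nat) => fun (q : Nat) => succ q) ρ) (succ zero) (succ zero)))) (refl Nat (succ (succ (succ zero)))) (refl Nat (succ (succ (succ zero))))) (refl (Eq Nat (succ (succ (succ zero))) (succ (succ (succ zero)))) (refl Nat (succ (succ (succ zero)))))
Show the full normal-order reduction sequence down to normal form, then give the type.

reduction (normal order):
  refl (Eq (Eq Nat (succ (succ (succ zero))) (succ ((fun (ρ : Nat) => fun (g : Nat) => elimNat (fun (χ : Nat) => Nat) g (fun (u : Nat) => fun (q : Nat) => succ q) ρ) (succ zero) (succ zero)))) (refl Nat (succ (succ (succ zero)))) (refl Nat (succ (succ (succ zero))))) (refl (Eq Nat (succ (succ (succ zero))) (succ (succ (succ zero)))) (refl Nat (succ (succ (succ zero)))))
  ~> refl (Eq (Eq Nat (succ (succ (succ zero))) (succ ((fun (ρ : Nat) => elimNat (fun (g : Nat) => Nat) ρ (fun (χ : Nat) => fun (u : Nat) => succ u) (succ zero)) (succ zero)))) (refl Nat (succ (succ (succ zero)))) (refl Nat (succ (succ (succ zero))))) (refl (Eq Nat (succ (succ (succ zero))) (succ (succ (succ zero)))) (refl Nat (succ (succ (succ zero)))))
  ~> refl (Eq (Eq Nat (succ (succ (succ zero))) (succ (elimNat (fun (ρ : Nat) => Nat) (succ zero) (fun (g : Nat) => fun (χ : Nat) => succ χ) (succ zero)))) (refl Nat (succ (succ (succ zero)))) (refl Nat (succ (succ (succ zero))))) (refl (Eq Nat (succ (succ (succ zero))) (succ (succ (succ zero)))) (refl Nat (succ (succ (succ zero)))))
  ~> refl (Eq (Eq Nat (succ (succ (succ zero))) (succ ((fun (ρ : Nat) => fun (g : Nat) => succ g) zero (elimNat (fun (χ : Nat) => Nat) (succ zero) (fun (u : Nat) => fun (q : Nat) => succ q) zero)))) (refl Nat (succ (succ (succ zero)))) (refl Nat (succ (succ (succ zero))))) (refl (Eq Nat (succ (succ (succ zero))) (succ (succ (succ zero)))) (refl Nat (succ (succ (succ zero)))))
  ~> refl (Eq (Eq Nat (succ (succ (succ zero))) (succ ((fun (ρ : Nat) => succ ρ) (elimNat (fun (g : Nat) => Nat) (succ zero) (fun (χ : Nat) => fun (u : Nat) => succ u) zero)))) (refl Nat (succ (succ (succ zero)))) (refl Nat (succ (succ (succ zero))))) (refl (Eq Nat (succ (succ (succ zero))) (succ (succ (succ zero)))) (refl Nat (succ (succ (succ zero)))))
  ~> refl (Eq (Eq Nat (succ (succ (succ zero))) (succ (succ (elimNat (fun (ρ : Nat) => Nat) (succ zero) (fun (g : Nat) => fun (χ : Nat) => succ χ) zero)))) (refl Nat (succ (succ (succ zero)))) (refl Nat (succ (succ (succ zero))))) (refl (Eq Nat (succ (succ (succ zero))) (succ (succ (succ zero)))) (refl Nat (succ (succ (succ zero)))))
  ~> refl (Eq (Eq Nat (succ (succ (succ zero))) (succ (succ (succ zero)))) (refl Nat (succ (succ (succ zero)))) (refl Nat (succ (succ (succ zero))))) (refl (Eq Nat (succ (succ (succ zero))) (succ (succ (succ zero)))) (refl Nat (succ (succ (succ zero)))))
inferred type:
  Eq (Eq (Eq Nat (succ (succ (succ zero))) (succ (succ (succ zero)))) (refl Nat (succ (succ (succ zero)))) (refl Nat (succ (succ (succ zero))))) (refl (Eq Nat (succ (succ (succ zero))) (succ (succ (succ zero)))) (refl Nat (succ (succ (succ zero))))) (refl (Eq Nat (succ (succ (succ zero))) (succ (succ (succ zero)))) (refl Nat (succ (succ (succ zero)))))


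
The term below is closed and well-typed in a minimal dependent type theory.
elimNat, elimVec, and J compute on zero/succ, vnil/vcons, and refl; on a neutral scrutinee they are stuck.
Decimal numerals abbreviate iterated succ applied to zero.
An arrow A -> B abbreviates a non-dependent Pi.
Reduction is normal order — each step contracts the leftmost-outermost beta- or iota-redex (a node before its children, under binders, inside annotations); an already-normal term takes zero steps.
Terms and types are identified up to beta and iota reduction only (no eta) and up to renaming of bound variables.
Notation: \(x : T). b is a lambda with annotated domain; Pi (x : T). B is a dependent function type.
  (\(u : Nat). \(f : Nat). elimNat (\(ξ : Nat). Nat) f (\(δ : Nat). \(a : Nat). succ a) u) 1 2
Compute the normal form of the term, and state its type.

resulting normal form:
  3
the term's type:
  Nat
observation: the term reaches its normal form after 6 normal-order steps.
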